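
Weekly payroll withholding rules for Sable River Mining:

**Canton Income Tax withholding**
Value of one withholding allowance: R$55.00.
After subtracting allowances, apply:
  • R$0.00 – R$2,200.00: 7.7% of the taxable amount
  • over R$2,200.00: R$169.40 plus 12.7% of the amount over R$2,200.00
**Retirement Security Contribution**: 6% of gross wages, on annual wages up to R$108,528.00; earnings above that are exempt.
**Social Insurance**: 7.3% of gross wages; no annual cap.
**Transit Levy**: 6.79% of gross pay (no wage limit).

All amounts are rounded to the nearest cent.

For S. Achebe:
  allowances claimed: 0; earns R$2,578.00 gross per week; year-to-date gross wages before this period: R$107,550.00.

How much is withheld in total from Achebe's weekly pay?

R$639.33

Canton Income Tax: taxable = R$2,578.00
  R$169.40 + 12.7% × (R$2,578.00 − R$2,200.00) = R$169.40 + 12.7% × R$378.00 = R$217.41
Retirement Security Contribution: cap R$108,528.00 − YTD R$107,550.00 = R$978.00 subject; 6% × R$978.00 = R$58.68
Social Insurance: 7.3% × R$2,578.00 = R$188.19
Transit Levy: 6.79% × R$2,578.00 = R$175.05
Total: R$217.41 + R$58.68 + R$188.19 + R$175.05 = R$639.33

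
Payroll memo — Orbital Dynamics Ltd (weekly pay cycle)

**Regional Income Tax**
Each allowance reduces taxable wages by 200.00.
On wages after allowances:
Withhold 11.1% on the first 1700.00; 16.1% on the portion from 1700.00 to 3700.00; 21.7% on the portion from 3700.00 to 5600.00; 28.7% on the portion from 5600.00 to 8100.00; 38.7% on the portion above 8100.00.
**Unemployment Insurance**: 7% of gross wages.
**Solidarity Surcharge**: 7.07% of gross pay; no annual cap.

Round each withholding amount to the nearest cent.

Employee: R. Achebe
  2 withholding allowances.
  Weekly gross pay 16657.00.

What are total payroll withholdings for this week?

Regional Income Tax: taxable = 16657.00 − 2×200.00 = 16257.00
  1640.50 + 38.7% × (16257.00 − 8100.00) = 1640.50 + 38.7% × 8157.00 = 4797.26
Unemployment Insurance: 7% × 16657.00 = 1165.99
Solidarity Surcharge: 7.07% × 16657.00 = 1177.65
Total: 4797.26 + 1165.99 + 1177.65 = 7140.90

7140.90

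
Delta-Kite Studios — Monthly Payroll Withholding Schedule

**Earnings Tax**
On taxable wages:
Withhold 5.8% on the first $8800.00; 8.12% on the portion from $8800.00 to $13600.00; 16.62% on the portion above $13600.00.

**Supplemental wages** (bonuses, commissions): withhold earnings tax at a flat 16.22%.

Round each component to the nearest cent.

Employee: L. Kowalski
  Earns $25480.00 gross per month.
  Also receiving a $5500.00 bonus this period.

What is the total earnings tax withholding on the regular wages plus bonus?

Earnings Tax: taxable = $25480.00
  $900.16 + 16.62% × ($25480.00 − $13600.00) = $900.16 + 16.62% × $11880.00 = $2874.62
Supplemental (16.22% flat on bonus): 16.22% × $5500.00 = $892.10
Total earnings tax: $2874.62 + $892.10 = $3766.72

$3766.72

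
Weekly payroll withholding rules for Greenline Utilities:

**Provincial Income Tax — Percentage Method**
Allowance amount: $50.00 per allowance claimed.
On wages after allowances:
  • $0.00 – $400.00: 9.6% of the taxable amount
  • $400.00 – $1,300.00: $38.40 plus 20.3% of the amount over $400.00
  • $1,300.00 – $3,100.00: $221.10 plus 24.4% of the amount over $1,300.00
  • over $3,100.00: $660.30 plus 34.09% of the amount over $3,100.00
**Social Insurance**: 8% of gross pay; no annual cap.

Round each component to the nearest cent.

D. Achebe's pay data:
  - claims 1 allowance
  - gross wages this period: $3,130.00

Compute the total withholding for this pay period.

$905.82

Provincial Income Tax: taxable = $3,130.00 − 1×$50.00 = $3,080.00
  $221.10 + 24.4% × ($3,080.00 − $1,300.00) = $221.10 + 24.4% × $1,780.00 = $655.42
Social Insurance: 8% × $3,130.00 = $250.40
Total: $655.42 + $250.40 = $905.82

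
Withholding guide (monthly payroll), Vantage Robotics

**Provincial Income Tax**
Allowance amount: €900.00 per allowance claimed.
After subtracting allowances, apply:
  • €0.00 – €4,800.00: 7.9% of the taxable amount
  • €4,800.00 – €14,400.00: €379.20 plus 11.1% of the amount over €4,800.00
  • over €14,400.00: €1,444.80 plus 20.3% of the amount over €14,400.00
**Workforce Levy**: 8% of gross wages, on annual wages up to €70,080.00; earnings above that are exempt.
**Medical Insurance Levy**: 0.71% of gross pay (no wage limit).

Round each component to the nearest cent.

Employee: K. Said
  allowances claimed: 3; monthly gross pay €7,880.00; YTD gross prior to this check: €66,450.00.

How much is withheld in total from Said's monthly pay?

€767.73

Provincial Income Tax: taxable = €7,880.00 − 3×€900.00 = €5,180.00
  €379.20 + 11.1% × (€5,180.00 − €4,800.00) = €379.20 + 11.1% × €380.00 = €421.38
Workforce Levy: cap €70,080.00 − YTD €66,450.00 = €3,630.00 subject; 8% × €3,630.00 = €290.40
Medical Insurance Levy: 0.71% × €7,880.00 = €55.95
Total: €421.38 + €290.40 + €55.95 = €767.73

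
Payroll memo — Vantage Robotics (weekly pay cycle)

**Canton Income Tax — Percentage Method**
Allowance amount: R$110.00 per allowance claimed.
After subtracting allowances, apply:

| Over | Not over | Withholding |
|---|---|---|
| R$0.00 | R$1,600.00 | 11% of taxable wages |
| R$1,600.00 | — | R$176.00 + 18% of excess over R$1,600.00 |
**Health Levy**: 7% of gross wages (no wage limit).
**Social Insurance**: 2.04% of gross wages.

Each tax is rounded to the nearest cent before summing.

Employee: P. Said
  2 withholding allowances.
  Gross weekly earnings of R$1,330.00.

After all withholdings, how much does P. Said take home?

Canton Income Tax: taxable = R$1,330.00 − 2×R$110.00 = R$1,110.00
  11% × R$1,110.00 = R$122.10
Health Levy: 7% × R$1,330.00 = R$93.10
Social Insurance: 2.04% × R$1,330.00 = R$27.13
Total withheld: R$122.10 + R$93.10 + R$27.13 = R$242.33
Net pay: R$1,330.00 − R$242.33 = R$1,087.67

R$1,087.67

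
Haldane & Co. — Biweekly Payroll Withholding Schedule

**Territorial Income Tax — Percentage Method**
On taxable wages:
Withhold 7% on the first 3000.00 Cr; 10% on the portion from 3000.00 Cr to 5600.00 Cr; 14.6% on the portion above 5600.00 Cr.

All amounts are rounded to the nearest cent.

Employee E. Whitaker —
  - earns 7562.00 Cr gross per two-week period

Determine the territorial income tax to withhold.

756.45 Cr

Territorial Income Tax: taxable = 7562.00 Cr
  470.00 Cr + 14.6% × (7562.00 Cr − 5600.00 Cr) = 470.00 Cr + 14.6% × 1962.00 Cr = 756.45 Cr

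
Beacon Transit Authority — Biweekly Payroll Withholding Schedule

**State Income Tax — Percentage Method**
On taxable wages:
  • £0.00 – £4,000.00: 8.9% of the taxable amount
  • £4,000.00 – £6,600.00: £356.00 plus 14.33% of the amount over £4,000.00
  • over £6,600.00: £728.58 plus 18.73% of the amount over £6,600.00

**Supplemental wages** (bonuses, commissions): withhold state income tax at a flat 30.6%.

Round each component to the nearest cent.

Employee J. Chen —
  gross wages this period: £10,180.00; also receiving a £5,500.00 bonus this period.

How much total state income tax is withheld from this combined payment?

State Income Tax: taxable = £10,180.00
  £728.58 + 18.73% × (£10,180.00 − £6,600.00) = £728.58 + 18.73% × £3,580.00 = £1,399.11
Supplemental (30.6% flat on bonus): 30.6% × £5,500.00 = £1,683.00
Total state income tax: £1,399.11 + £1,683.00 = £3,082.11

£3,082.11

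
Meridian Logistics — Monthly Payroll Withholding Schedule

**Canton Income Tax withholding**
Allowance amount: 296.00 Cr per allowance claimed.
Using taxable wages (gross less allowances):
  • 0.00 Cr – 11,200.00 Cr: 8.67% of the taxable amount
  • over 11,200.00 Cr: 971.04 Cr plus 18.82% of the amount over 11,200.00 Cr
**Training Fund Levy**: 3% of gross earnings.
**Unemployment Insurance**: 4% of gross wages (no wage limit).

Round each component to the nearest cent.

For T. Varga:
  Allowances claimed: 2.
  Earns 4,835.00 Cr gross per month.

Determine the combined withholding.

Canton Income Tax: taxable = 4,835.00 Cr − 2×296.00 Cr = 4,243.00 Cr
  8.67% × 4,243.00 Cr = 367.87 Cr
Training Fund Levy: 3% × 4,835.00 Cr = 145.05 Cr
Unemployment Insurance: 4% × 4,835.00 Cr = 193.40 Cr
Total: 367.87 Cr + 145.05 Cr + 193.40 Cr = 706.32 Cr

706.32 Cr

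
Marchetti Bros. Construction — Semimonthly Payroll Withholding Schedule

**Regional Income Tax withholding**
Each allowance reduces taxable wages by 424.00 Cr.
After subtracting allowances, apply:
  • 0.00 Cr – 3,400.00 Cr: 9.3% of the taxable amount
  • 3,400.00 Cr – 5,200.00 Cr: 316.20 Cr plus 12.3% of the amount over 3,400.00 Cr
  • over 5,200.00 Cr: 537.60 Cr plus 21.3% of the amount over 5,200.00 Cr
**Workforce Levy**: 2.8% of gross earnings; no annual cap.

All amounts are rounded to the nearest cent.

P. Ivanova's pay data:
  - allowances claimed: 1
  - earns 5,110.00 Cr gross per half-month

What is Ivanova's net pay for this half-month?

Regional Income Tax: taxable = 5,110.00 Cr − 1×424.00 Cr = 4,686.00 Cr
  316.20 Cr + 12.3% × (4,686.00 Cr − 3,400.00 Cr) = 316.20 Cr + 12.3% × 1,286.00 Cr = 474.38 Cr
Workforce Levy: 2.8% × 5,110.00 Cr = 143.08 Cr
Total withheld: 474.38 Cr + 143.08 Cr = 617.46 Cr
Net pay: 5,110.00 Cr − 617.46 Cr = 4,492.54 Cr

4,492.54 Cr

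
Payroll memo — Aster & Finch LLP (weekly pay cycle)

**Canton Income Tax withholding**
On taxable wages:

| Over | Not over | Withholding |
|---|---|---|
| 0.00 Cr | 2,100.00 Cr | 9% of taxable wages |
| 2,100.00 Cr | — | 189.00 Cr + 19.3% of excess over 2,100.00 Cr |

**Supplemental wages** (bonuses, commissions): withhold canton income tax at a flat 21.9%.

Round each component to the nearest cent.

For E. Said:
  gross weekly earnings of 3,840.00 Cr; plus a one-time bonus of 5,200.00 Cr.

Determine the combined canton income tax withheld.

Canton Income Tax: taxable = 3,840.00 Cr
  189.00 Cr + 19.3% × (3,840.00 Cr − 2,100.00 Cr) = 189.00 Cr + 19.3% × 1,740.00 Cr = 524.82 Cr
Supplemental (21.9% flat on bonus): 21.9% × 5,200.00 Cr = 1,138.80 Cr
Total canton income tax: 524.82 Cr + 1,138.80 Cr = 1,663.62 Cr

1,663.62 Cr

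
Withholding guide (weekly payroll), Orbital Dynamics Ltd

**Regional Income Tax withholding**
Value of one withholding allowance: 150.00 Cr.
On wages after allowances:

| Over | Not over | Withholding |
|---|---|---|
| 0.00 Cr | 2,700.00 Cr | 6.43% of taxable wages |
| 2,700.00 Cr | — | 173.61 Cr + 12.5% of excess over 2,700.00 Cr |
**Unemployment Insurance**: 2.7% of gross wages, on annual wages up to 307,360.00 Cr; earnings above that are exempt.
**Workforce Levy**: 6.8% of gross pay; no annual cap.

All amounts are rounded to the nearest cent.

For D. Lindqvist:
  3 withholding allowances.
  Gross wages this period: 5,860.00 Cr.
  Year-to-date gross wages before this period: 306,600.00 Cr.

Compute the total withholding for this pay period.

Regional Income Tax: taxable = 5,860.00 Cr − 3×150.00 Cr = 5,410.00 Cr
  173.61 Cr + 12.5% × (5,410.00 Cr − 2,700.00 Cr) = 173.61 Cr + 12.5% × 2,710.00 Cr = 512.36 Cr
Unemployment Insurance: cap 307,360.00 Cr − YTD 306,600.00 Cr = 760.00 Cr subject; 2.7% × 760.00 Cr = 20.52 Cr
Workforce Levy: 6.8% × 5,860.00 Cr = 398.48 Cr
Total: 512.36 Cr + 20.52 Cr + 398.48 Cr = 931.36 Cr

931.36 Cr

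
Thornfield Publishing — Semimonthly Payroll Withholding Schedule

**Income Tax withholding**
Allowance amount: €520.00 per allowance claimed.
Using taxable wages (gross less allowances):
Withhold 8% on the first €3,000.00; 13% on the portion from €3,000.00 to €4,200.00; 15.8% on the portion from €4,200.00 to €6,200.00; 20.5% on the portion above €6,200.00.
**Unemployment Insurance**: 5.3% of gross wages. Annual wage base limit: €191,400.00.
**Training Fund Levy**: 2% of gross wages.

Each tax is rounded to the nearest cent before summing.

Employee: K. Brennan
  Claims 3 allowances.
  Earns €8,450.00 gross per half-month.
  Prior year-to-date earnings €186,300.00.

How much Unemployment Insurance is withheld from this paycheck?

€270.30

Unemployment Insurance: cap €191,400.00 − YTD €186,300.00 = €5,100.00 subject; 5.3% × €5,100.00 = €270.30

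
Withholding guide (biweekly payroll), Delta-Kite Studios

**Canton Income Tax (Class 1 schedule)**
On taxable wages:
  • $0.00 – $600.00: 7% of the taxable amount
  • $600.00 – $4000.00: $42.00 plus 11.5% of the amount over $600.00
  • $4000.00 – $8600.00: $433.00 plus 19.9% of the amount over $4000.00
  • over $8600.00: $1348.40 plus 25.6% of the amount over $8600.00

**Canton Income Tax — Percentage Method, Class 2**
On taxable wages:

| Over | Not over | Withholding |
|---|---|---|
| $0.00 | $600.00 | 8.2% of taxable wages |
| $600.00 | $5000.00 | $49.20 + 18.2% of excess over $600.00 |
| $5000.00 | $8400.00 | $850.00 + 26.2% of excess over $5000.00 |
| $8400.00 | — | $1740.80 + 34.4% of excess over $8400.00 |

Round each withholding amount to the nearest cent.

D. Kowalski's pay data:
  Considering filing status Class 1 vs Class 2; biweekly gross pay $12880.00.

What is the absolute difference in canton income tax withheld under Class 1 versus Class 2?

Canton Income Tax (Class 1): taxable = $12880.00
  $1348.40 + 25.6% × ($12880.00 − $8600.00) = $1348.40 + 25.6% × $4280.00 = $2444.08
Canton Income Tax (Class 2): taxable = $12880.00
  $1740.80 + 34.4% × ($12880.00 − $8400.00) = $1740.80 + 34.4% × $4480.00 = $3281.92
Difference: |$2444.08 − $3281.92| = $837.84 (higher under Class 2)

$837.84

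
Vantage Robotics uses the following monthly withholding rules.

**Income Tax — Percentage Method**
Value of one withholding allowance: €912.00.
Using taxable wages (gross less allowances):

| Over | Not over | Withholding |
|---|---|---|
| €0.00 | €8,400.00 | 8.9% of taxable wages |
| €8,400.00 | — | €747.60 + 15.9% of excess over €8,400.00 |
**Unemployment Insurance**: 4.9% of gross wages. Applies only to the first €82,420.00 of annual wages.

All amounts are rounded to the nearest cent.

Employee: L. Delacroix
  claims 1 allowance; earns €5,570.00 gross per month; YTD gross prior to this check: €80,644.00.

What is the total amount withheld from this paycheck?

€501.58

Income Tax: taxable = €5,570.00 − 1×€912.00 = €4,658.00
  8.9% × €4,658.00 = €414.56
Unemployment Insurance: cap €82,420.00 − YTD €80,644.00 = €1,776.00 subject; 4.9% × €1,776.00 = €87.02
Total: €414.56 + €87.02 = €501.58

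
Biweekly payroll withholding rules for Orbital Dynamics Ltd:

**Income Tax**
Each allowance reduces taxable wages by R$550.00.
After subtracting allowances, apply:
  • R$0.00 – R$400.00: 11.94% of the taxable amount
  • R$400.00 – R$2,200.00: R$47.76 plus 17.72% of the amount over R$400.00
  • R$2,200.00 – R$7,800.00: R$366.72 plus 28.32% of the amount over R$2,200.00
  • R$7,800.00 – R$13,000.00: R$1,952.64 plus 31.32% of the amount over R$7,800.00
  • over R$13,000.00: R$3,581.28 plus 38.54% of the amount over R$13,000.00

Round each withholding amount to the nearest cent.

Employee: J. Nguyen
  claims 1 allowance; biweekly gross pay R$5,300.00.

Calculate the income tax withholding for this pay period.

R$1,088.88

Income Tax: taxable = R$5,300.00 − 1×R$550.00 = R$4,750.00
  R$366.72 + 28.32% × (R$4,750.00 − R$2,200.00) = R$366.72 + 28.32% × R$2,550.00 = R$1,088.88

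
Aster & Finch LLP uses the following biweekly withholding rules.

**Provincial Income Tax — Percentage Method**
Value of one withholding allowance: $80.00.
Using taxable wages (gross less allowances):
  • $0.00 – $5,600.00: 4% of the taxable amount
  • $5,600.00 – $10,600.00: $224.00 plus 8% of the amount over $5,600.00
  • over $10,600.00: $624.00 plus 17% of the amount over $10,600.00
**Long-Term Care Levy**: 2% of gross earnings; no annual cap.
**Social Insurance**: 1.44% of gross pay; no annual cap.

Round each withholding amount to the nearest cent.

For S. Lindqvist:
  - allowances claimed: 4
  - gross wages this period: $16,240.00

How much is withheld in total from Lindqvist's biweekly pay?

Provincial Income Tax: taxable = $16,240.00 − 4×$80.00 = $15,920.00
  $624.00 + 17% × ($15,920.00 − $10,600.00) = $624.00 + 17% × $5,320.00 = $1,528.40
Long-Term Care Levy: 2% × $16,240.00 = $324.80
Social Insurance: 1.44% × $16,240.00 = $233.86
Total: $1,528.40 + $324.80 + $233.86 = $2,087.06

$2,087.06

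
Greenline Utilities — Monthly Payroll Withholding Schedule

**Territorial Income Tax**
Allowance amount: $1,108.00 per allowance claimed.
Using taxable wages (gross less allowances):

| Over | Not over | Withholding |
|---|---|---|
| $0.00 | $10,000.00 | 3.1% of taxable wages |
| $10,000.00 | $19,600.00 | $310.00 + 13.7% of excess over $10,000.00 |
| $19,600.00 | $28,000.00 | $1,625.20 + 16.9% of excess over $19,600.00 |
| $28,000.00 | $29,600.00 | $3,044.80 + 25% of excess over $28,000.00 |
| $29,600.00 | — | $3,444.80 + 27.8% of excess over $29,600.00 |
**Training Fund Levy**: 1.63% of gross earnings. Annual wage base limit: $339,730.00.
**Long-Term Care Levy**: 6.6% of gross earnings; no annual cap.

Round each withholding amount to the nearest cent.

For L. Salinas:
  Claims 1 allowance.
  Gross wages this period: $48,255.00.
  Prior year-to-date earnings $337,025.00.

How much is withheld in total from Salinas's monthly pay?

Territorial Income Tax: taxable = $48,255.00 − 1×$1,108.00 = $47,147.00
  $3,444.80 + 27.8% × ($47,147.00 − $29,600.00) = $3,444.80 + 27.8% × $17,547.00 = $8,322.87
Training Fund Levy: cap $339,730.00 − YTD $337,025.00 = $2,705.00 subject; 1.63% × $2,705.00 = $44.09
Long-Term Care Levy: 6.6% × $48,255.00 = $3,184.83
Total: $8,322.87 + $44.09 + $3,184.83 = $11,551.79

$11,551.79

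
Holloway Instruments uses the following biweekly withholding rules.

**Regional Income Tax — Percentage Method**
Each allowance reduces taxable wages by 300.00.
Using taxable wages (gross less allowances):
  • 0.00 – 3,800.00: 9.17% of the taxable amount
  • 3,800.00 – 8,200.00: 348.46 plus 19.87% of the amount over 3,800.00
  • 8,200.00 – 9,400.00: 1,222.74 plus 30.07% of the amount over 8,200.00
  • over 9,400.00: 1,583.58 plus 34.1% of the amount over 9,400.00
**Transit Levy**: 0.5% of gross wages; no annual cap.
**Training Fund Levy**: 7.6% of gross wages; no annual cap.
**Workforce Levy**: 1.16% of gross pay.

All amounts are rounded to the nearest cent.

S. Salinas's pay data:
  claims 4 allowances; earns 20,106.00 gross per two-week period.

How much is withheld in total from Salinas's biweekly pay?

6,686.95

Regional Income Tax: taxable = 20,106.00 − 4×300.00 = 18,906.00
  1,583.58 + 34.1% × (18,906.00 − 9,400.00) = 1,583.58 + 34.1% × 9,506.00 = 4,825.13
Transit Levy: 0.5% × 20,106.00 = 100.53
Training Fund Levy: 7.6% × 20,106.00 = 1,528.06
Workforce Levy: 1.16% × 20,106.00 = 233.23
Total: 4,825.13 + 100.53 + 1,528.06 + 233.23 = 6,686.95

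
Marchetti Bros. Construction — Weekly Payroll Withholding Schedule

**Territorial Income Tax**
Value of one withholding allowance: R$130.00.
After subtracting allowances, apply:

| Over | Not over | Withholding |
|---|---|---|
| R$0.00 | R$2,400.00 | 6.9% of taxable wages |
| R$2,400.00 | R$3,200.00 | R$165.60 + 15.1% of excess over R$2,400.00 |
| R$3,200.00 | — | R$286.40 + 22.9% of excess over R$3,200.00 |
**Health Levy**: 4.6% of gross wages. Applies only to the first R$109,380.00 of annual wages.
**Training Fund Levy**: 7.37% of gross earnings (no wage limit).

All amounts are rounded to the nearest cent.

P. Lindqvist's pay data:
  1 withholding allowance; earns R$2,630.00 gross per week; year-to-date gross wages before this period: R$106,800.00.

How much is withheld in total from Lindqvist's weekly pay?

R$493.21

Territorial Income Tax: taxable = R$2,630.00 − 1×R$130.00 = R$2,500.00
  R$165.60 + 15.1% × (R$2,500.00 − R$2,400.00) = R$165.60 + 15.1% × R$100.00 = R$180.70
Health Levy: cap R$109,380.00 − YTD R$106,800.00 = R$2,580.00 subject; 4.6% × R$2,580.00 = R$118.68
Training Fund Levy: 7.37% × R$2,630.00 = R$193.83
Total: R$180.70 + R$118.68 + R$193.83 = R$493.21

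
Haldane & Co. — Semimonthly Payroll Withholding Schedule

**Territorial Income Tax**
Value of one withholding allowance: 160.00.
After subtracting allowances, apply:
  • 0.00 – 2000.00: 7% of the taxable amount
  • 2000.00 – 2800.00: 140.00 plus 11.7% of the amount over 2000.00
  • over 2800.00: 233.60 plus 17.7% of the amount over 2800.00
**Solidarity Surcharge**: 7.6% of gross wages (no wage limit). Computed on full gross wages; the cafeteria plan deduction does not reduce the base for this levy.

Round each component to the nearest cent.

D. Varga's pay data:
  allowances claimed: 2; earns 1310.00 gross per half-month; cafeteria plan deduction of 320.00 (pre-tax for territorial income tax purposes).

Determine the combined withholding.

Territorial Income Tax: taxable = 1310.00 − 320.00 − 2×160.00 = 670.00
  7% × 670.00 = 46.90
Solidarity Surcharge: 7.6% × 1310.00 = 99.56
Total: 46.90 + 99.56 = 146.46

146.46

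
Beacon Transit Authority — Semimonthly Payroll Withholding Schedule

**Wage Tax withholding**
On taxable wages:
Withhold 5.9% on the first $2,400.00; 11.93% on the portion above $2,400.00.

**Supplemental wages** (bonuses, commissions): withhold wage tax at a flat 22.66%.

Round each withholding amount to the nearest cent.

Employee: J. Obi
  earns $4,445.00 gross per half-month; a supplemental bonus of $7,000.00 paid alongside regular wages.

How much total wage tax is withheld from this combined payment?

Wage Tax: taxable = $4,445.00
  $141.60 + 11.93% × ($4,445.00 − $2,400.00) = $141.60 + 11.93% × $2,045.00 = $385.57
Supplemental (22.66% flat on bonus): 22.66% × $7,000.00 = $1,586.20
Total wage tax: $385.57 + $1,586.20 = $1,971.77

$1,971.77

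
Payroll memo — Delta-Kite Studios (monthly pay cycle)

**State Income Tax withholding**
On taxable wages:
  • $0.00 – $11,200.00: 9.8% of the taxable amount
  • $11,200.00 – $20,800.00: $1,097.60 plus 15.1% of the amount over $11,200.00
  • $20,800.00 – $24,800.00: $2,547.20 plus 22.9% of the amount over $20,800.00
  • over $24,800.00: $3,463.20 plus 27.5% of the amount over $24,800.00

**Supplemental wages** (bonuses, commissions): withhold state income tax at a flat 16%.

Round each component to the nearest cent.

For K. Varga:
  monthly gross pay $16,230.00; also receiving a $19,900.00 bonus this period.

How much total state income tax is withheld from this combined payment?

$5,041.13

State Income Tax: taxable = $16,230.00
  $1,097.60 + 15.1% × ($16,230.00 − $11,200.00) = $1,097.60 + 15.1% × $5,030.00 = $1,857.13
Supplemental (16% flat on bonus): 16% × $19,900.00 = $3,184.00
Total state income tax: $1,857.13 + $3,184.00 = $5,041.13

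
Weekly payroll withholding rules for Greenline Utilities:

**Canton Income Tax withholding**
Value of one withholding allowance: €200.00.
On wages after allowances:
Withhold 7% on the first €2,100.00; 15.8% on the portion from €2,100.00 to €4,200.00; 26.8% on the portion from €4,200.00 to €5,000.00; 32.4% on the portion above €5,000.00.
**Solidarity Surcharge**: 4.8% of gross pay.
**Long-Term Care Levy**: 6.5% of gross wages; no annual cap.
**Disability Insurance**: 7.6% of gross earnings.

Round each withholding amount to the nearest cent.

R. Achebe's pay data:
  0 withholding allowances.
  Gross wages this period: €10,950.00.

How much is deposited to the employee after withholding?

€6,259.45

Canton Income Tax: taxable = €10,950.00
  €693.20 + 32.4% × (€10,950.00 − €5,000.00) = €693.20 + 32.4% × €5,950.00 = €2,621.00
Solidarity Surcharge: 4.8% × €10,950.00 = €525.60
Long-Term Care Levy: 6.5% × €10,950.00 = €711.75
Disability Insurance: 7.6% × €10,950.00 = €832.20
Total withheld: €2,621.00 + €525.60 + €711.75 + €832.20 = €4,690.55
Net pay: €10,950.00 − €4,690.55 = €6,259.45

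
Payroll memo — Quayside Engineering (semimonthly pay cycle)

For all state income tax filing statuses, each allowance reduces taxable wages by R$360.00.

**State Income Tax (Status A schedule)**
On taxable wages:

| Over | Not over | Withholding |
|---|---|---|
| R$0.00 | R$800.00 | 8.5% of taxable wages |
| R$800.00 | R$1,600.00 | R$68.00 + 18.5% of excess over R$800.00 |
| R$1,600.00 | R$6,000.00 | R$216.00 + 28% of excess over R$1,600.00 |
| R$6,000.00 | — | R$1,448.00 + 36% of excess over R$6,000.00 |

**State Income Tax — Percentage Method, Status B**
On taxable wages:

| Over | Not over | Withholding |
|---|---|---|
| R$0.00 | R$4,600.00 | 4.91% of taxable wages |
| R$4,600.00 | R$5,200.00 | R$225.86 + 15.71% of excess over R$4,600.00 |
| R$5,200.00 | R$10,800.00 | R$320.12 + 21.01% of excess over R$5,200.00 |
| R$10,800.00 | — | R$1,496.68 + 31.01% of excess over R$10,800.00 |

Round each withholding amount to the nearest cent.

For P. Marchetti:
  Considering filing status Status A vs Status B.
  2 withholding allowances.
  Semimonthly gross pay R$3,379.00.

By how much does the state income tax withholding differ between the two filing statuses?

R$381.96

State Income Tax (Status A): taxable = R$3,379.00 − 2×R$360.00 = R$2,659.00
  R$216.00 + 28% × (R$2,659.00 − R$1,600.00) = R$216.00 + 28% × R$1,059.00 = R$512.52
State Income Tax (Status B): taxable = R$3,379.00 − 2×R$360.00 = R$2,659.00
  4.91% × R$2,659.00 = R$130.56
Difference: |R$512.52 − R$130.56| = R$381.96 (higher under Status A)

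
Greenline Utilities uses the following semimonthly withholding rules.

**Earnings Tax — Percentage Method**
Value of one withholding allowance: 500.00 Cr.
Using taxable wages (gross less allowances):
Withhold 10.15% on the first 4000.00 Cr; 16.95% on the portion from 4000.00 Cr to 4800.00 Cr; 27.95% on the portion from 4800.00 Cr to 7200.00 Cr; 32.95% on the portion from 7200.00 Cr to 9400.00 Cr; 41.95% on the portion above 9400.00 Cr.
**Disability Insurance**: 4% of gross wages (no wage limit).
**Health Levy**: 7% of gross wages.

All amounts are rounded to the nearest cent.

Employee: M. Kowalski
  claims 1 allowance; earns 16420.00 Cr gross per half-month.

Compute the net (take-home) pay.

9941.36 Cr

Earnings Tax: taxable = 16420.00 Cr − 1×500.00 Cr = 15920.00 Cr
  1937.30 Cr + 41.95% × (15920.00 Cr − 9400.00 Cr) = 1937.30 Cr + 41.95% × 6520.00 Cr = 4672.44 Cr
Disability Insurance: 4% × 16420.00 Cr = 656.80 Cr
Health Levy: 7% × 16420.00 Cr = 1149.40 Cr
Total withheld: 4672.44 Cr + 656.80 Cr + 1149.40 Cr = 6478.64 Cr
Net pay: 16420.00 Cr − 6478.64 Cr = 9941.36 Cr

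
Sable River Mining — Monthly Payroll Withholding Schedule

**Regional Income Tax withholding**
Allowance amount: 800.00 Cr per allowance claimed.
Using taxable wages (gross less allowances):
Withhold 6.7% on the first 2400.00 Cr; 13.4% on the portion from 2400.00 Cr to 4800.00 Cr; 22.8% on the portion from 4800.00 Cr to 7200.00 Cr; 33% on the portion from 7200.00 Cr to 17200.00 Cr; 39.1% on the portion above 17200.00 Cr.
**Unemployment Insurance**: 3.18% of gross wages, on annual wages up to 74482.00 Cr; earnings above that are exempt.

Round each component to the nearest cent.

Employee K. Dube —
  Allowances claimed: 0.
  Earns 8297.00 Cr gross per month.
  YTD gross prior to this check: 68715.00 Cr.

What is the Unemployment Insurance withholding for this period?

Unemployment Insurance: cap 74482.00 Cr − YTD 68715.00 Cr = 5767.00 Cr subject; 3.18% × 5767.00 Cr = 183.39 Cr

183.39 Cr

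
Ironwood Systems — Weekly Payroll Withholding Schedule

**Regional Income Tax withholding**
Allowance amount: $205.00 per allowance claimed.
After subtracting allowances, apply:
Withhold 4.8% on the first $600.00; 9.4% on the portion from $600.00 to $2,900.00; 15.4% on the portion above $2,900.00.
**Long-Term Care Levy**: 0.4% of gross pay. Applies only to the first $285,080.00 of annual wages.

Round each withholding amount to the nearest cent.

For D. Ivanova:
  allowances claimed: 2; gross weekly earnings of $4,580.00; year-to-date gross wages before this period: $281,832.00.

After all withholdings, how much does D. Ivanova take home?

$4,126.43

Regional Income Tax: taxable = $4,580.00 − 2×$205.00 = $4,170.00
  $245.00 + 15.4% × ($4,170.00 − $2,900.00) = $245.00 + 15.4% × $1,270.00 = $440.58
Long-Term Care Levy: cap $285,080.00 − YTD $281,832.00 = $3,248.00 subject; 0.4% × $3,248.00 = $12.99
Total withheld: $440.58 + $12.99 = $453.57
Net pay: $4,580.00 − $453.57 = $4,126.43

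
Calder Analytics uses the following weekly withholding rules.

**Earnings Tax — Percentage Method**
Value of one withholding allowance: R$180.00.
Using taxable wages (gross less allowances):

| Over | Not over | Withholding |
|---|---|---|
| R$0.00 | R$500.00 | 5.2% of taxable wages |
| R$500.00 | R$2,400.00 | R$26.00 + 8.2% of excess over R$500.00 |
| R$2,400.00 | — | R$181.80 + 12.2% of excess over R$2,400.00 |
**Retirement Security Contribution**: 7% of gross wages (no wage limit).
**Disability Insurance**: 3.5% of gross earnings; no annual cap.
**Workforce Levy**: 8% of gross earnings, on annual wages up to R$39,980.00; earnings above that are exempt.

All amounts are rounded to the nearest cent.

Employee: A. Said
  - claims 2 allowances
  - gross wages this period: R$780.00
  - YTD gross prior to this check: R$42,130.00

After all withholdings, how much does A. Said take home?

Earnings Tax: taxable = R$780.00 − 2×R$180.00 = R$420.00
  5.2% × R$420.00 = R$21.84
Retirement Security Contribution: 7% × R$780.00 = R$54.60
Disability Insurance: 3.5% × R$780.00 = R$27.30
Workforce Levy: YTD R$42,130.00 ≥ cap R$39,980.00 → R$0.00
Total withheld: R$21.84 + R$54.60 + R$27.30 + R$0.00 = R$103.74
Net pay: R$780.00 − R$103.74 = R$676.26

R$676.26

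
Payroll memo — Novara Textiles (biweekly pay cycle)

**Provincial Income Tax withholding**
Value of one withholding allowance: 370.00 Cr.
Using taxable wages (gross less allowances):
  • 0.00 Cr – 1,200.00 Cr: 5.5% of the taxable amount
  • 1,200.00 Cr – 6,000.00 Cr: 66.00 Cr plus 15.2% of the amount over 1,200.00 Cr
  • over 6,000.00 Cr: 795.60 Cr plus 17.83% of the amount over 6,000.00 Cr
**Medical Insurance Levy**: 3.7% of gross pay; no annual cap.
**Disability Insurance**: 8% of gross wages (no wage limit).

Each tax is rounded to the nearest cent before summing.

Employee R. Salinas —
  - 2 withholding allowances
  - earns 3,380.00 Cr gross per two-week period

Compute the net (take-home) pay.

Provincial Income Tax: taxable = 3,380.00 Cr − 2×370.00 Cr = 2,640.00 Cr
  66.00 Cr + 15.2% × (2,640.00 Cr − 1,200.00 Cr) = 66.00 Cr + 15.2% × 1,440.00 Cr = 284.88 Cr
Medical Insurance Levy: 3.7% × 3,380.00 Cr = 125.06 Cr
Disability Insurance: 8% × 3,380.00 Cr = 270.40 Cr
Total withheld: 284.88 Cr + 125.06 Cr + 270.40 Cr = 680.34 Cr
Net pay: 3,380.00 Cr − 680.34 Cr = 2,699.66 Cr

2,699.66 Cr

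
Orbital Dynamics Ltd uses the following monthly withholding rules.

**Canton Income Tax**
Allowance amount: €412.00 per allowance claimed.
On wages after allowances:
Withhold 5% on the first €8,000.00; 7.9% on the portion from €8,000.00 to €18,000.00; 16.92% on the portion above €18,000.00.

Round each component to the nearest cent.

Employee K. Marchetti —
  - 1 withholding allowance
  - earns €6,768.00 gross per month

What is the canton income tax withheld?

Canton Income Tax: taxable = €6,768.00 − 1×€412.00 = €6,356.00
  5% × €6,356.00 = €317.80

€317.80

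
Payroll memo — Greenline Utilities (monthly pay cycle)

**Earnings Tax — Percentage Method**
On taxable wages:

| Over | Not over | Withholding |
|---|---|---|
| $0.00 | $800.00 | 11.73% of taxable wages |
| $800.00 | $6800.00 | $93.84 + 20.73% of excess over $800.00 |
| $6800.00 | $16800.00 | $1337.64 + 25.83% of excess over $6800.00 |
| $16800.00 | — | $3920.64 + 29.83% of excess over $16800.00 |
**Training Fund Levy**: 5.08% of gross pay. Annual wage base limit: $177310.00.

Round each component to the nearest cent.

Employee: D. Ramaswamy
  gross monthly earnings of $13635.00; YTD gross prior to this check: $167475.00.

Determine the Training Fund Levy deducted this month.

$499.62

Training Fund Levy: cap $177310.00 − YTD $167475.00 = $9835.00 subject; 5.08% × $9835.00 = $499.62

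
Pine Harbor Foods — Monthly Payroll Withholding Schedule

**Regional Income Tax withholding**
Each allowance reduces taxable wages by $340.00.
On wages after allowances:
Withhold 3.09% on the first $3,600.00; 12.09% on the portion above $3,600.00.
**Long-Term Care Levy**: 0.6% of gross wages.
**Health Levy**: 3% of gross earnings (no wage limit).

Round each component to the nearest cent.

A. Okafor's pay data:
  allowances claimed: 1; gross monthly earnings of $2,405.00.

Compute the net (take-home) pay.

$2,254.61

Regional Income Tax: taxable = $2,405.00 − 1×$340.00 = $2,065.00
  3.09% × $2,065.00 = $63.81
Long-Term Care Levy: 0.6% × $2,405.00 = $14.43
Health Levy: 3% × $2,405.00 = $72.15
Total withheld: $63.81 + $14.43 + $72.15 = $150.39
Net pay: $2,405.00 − $150.39 = $2,254.61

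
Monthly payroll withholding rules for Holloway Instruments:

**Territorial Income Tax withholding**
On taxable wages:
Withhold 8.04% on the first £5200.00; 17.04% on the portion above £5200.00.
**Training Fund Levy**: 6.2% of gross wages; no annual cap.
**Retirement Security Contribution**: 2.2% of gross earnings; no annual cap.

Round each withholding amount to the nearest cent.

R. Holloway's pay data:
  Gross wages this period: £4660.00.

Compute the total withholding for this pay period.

£766.10

Territorial Income Tax: taxable = £4660.00
  8.04% × £4660.00 = £374.66
Training Fund Levy: 6.2% × £4660.00 = £288.92
Retirement Security Contribution: 2.2% × £4660.00 = £102.52
Total: £374.66 + £288.92 + £102.52 = £766.10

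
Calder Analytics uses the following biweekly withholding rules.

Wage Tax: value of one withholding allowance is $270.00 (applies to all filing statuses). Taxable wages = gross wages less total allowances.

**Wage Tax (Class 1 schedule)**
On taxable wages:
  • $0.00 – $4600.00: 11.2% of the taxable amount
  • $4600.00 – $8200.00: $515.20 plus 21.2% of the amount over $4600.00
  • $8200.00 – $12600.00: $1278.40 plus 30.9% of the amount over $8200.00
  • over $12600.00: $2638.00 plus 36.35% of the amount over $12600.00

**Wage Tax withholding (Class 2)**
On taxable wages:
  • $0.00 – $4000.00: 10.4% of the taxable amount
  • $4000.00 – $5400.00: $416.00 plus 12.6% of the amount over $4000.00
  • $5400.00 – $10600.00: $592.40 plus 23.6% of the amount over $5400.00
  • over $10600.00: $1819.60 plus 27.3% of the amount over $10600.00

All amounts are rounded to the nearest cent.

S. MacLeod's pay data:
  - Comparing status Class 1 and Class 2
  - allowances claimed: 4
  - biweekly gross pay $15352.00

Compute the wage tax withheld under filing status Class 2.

$2822.06

Wage Tax (Class 2): taxable = $15352.00 − 4×$270.00 = $14272.00
  $1819.60 + 27.3% × ($14272.00 − $10600.00) = $1819.60 + 27.3% × $3672.00 = $2822.06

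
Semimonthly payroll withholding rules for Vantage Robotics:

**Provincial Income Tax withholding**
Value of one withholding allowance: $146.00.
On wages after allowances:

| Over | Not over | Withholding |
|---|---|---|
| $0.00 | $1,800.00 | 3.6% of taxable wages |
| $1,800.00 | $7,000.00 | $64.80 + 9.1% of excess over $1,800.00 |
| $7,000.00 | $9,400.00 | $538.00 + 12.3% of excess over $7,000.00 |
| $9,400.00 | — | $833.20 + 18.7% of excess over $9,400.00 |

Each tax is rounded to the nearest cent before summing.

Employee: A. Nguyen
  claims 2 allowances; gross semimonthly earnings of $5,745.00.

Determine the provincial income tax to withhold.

Provincial Income Tax: taxable = $5,745.00 − 2×$146.00 = $5,453.00
  $64.80 + 9.1% × ($5,453.00 − $1,800.00) = $64.80 + 9.1% × $3,653.00 = $397.22

$397.22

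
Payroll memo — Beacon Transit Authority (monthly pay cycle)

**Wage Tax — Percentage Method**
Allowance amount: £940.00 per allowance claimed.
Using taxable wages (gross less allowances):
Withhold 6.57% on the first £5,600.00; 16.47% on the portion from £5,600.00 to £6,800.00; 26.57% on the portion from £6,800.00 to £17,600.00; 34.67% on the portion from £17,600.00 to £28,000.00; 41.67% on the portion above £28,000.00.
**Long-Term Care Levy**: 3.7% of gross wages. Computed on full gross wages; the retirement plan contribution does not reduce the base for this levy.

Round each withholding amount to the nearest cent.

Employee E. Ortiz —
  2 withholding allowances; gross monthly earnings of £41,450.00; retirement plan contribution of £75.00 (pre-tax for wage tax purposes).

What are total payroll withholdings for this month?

Wage Tax: taxable = £41,450.00 − £75.00 − 2×£940.00 = £39,495.00
  £7,040.80 + 41.67% × (£39,495.00 − £28,000.00) = £7,040.80 + 41.67% × £11,495.00 = £11,830.77
Long-Term Care Levy: 3.7% × £41,450.00 = £1,533.65
Total: £11,830.77 + £1,533.65 = £13,364.42

£13,364.42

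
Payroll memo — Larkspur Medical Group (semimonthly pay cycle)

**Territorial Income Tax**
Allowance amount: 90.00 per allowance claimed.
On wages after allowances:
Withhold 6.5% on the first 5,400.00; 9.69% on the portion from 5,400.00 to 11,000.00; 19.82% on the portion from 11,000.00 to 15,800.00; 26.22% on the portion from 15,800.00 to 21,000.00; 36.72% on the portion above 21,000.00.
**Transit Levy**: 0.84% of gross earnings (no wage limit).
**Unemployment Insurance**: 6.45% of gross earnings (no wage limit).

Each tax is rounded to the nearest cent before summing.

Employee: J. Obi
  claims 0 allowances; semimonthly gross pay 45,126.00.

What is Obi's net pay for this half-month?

Territorial Income Tax: taxable = 45,126.00
  3,208.44 + 36.72% × (45,126.00 − 21,000.00) = 3,208.44 + 36.72% × 24,126.00 = 12,067.51
Transit Levy: 0.84% × 45,126.00 = 379.06
Unemployment Insurance: 6.45% × 45,126.00 = 2,910.63
Total withheld: 12,067.51 + 379.06 + 2,910.63 = 15,357.20
Net pay: 45,126.00 − 15,357.20 = 29,768.80

29,768.80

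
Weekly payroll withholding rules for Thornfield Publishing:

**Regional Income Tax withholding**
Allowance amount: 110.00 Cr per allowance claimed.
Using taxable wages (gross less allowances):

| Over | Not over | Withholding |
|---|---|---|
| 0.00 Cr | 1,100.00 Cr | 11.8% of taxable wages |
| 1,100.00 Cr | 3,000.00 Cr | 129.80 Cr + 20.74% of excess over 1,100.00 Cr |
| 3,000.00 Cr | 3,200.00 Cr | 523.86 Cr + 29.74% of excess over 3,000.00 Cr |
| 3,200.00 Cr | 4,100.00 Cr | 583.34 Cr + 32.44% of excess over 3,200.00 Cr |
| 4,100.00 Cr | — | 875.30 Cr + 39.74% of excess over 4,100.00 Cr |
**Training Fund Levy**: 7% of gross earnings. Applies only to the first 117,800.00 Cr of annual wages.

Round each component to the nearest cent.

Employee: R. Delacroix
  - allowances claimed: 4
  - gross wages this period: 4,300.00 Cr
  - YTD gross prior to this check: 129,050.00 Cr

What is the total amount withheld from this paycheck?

Regional Income Tax: taxable = 4,300.00 Cr − 4×110.00 Cr = 3,860.00 Cr
  583.34 Cr + 32.44% × (3,860.00 Cr − 3,200.00 Cr) = 583.34 Cr + 32.44% × 660.00 Cr = 797.44 Cr
Training Fund Levy: YTD 129,050.00 Cr ≥ cap 117,800.00 Cr → 0.00 Cr
Total: 797.44 Cr + 0.00 Cr = 797.44 Cr

797.44 Cr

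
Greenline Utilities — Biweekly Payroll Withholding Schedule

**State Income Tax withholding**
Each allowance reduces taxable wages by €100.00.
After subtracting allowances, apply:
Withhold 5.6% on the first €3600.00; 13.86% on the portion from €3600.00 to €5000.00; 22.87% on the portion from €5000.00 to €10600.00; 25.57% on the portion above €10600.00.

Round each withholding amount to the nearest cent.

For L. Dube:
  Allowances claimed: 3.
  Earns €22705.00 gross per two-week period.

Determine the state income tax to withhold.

€4694.90

State Income Tax: taxable = €22705.00 − 3×€100.00 = €22405.00
  €1676.36 + 25.57% × (€22405.00 − €10600.00) = €1676.36 + 25.57% × €11805.00 = €4694.90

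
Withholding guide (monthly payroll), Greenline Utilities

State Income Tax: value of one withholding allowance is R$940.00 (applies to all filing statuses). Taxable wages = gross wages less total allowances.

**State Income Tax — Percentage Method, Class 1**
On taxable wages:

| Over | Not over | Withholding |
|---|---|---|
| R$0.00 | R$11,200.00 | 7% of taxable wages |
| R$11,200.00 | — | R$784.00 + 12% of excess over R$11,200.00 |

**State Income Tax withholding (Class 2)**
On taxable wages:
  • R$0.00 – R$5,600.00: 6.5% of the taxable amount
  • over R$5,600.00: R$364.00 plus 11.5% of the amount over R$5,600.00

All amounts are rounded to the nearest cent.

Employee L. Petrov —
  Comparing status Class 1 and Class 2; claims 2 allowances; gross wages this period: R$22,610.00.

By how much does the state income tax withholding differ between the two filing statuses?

State Income Tax (Class 1): taxable = R$22,610.00 − 2×R$940.00 = R$20,730.00
  R$784.00 + 12% × (R$20,730.00 − R$11,200.00) = R$784.00 + 12% × R$9,530.00 = R$1,927.60
State Income Tax (Class 2): taxable = R$22,610.00 − 2×R$940.00 = R$20,730.00
  R$364.00 + 11.5% × (R$20,730.00 − R$5,600.00) = R$364.00 + 11.5% × R$15,130.00 = R$2,103.95
Difference: |R$1,927.60 − R$2,103.95| = R$176.35 (higher under Class 2)

R$176.35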